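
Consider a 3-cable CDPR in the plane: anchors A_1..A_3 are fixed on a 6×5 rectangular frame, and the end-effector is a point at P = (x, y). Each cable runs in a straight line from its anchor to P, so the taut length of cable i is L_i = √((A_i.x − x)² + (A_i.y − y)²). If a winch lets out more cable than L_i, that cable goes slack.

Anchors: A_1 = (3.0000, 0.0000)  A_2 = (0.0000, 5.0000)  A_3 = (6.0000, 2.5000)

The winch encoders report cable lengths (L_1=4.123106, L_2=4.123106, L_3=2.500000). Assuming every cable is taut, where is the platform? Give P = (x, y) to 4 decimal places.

(4.0000, 4.0000)

each cable: (A_i−P)·(A_i−P) = L_i²; let k_i = ‖A_i‖²−L_i²
k_1 = 9.0000+0.0000−17.0000 = -8.0000
row 1: 6.0000x − 10.0000y = -16.0000  (k_2=8.0000)
row 2: -6.0000x − 5.0000y = -44.0000  (k_3=36.0000)
Cramer on rows 1–2 → x = 4.0000, y = 4.0000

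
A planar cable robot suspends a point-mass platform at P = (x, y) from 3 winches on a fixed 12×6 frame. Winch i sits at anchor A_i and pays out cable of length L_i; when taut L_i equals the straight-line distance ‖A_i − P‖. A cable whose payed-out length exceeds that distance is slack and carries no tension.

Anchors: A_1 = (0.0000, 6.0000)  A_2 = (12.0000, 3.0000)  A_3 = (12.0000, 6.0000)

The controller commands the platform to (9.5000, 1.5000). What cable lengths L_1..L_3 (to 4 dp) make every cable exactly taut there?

(10.5119, 2.9155, 5.1478)

cable 1: Δx=-9.5000, Δy=4.5000; L_1 = √(Δx²+Δy²) = 10.5119
cable 2: Δx=2.5000, Δy=1.5000; L_2 = √(Δx²+Δy²) = 2.9155
cable 3: Δx=2.5000, Δy=4.5000; L_3 = √(Δx²+Δy²) = 5.1478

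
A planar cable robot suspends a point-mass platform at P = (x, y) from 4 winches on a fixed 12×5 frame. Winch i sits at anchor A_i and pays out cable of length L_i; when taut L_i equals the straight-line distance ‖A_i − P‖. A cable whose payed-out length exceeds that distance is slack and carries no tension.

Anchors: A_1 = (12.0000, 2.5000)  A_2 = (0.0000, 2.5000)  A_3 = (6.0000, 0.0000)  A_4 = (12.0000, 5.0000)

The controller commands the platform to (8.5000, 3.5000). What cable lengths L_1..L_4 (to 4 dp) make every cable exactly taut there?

(3.6401, 8.5586, 4.3012, 3.8079)

cable 1: Δx=3.5000, Δy=-1.0000; L_1 = √(Δx²+Δy²) = 3.6401
cable 2: Δx=-8.5000, Δy=-1.0000; L_2 = √(Δx²+Δy²) = 8.5586
cable 3: Δx=-2.5000, Δy=-3.5000; L_3 = √(Δx²+Δy²) = 4.3012
cable 4: Δx=3.5000, Δy=1.5000; L_4 = √(Δx²+Δy²) = 3.8079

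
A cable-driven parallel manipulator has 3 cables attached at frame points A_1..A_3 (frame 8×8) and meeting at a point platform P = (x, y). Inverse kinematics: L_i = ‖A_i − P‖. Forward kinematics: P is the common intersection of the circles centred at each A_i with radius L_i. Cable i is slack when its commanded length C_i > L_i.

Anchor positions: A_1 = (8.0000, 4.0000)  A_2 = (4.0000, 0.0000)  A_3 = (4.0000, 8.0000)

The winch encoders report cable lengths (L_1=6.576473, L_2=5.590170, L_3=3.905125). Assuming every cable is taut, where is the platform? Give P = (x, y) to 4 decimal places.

(1.5000, 5.0000)

circle eqns → linear via eq_j − eq_1; set q_j = A_j·A_j − L_j²
q_1 = 64.0000+16.0000−43.2500 = 36.7500
8.0000·x + 8.0000·y = q_1−q_2 = 52.0000
8.0000·x − 8.0000·y = q_1−q_3 = -28.0000
solve first two rows → x=1.5000, y=5.0000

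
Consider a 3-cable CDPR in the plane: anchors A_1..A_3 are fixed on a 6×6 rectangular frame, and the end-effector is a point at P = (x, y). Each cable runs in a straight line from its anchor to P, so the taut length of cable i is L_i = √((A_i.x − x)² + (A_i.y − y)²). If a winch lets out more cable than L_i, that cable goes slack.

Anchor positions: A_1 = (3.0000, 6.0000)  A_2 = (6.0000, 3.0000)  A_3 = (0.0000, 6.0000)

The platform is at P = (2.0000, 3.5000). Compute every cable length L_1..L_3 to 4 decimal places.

(2.6926, 4.0311, 3.2016)

L_1 = √((3.0000−2.0000)² + (6.0000−3.5000)²) = 2.6926
L_2 = √((6.0000−2.0000)² + (3.0000−3.5000)²) = 4.0311
L_3 = √((0.0000−2.0000)² + (6.0000−3.5000)²) = 3.2016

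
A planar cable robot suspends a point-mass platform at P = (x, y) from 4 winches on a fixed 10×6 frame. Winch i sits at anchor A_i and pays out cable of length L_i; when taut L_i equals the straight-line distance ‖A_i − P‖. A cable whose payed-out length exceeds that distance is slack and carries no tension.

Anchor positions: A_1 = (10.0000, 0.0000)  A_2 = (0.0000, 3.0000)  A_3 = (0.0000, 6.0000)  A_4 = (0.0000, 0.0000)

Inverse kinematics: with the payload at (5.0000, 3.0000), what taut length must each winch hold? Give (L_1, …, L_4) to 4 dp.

(5.8310, 5.0000, 5.8310, 5.8310)

cable 1: Δx=5.0000, Δy=-3.0000; L_1 = √(Δx²+Δy²) = 5.8310
cable 2: Δx=-5.0000, Δy=0.0000; L_2 = √(Δx²+Δy²) = 5.0000
cable 3: Δx=-5.0000, Δy=3.0000; L_3 = √(Δx²+Δy²) = 5.8310
cable 4: Δx=-5.0000, Δy=-3.0000; L_4 = √(Δx²+Δy²) = 5.8310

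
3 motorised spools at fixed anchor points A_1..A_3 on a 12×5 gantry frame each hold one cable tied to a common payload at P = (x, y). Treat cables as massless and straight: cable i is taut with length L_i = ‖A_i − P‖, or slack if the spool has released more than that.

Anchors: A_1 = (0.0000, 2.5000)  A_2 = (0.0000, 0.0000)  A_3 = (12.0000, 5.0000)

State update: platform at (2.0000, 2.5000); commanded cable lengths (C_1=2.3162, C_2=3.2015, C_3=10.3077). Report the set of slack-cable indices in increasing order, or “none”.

1

cable 1: L_1 = ‖A_1−P‖ = 2.0000;  C_1 = 2.3162 → slack
cable 2: L_2 = ‖A_2−P‖ = 3.2016;  C_2 = 3.2015 → taut
cable 3: L_3 = ‖A_3−P‖ = 10.3078;  C_3 = 10.3077 → taut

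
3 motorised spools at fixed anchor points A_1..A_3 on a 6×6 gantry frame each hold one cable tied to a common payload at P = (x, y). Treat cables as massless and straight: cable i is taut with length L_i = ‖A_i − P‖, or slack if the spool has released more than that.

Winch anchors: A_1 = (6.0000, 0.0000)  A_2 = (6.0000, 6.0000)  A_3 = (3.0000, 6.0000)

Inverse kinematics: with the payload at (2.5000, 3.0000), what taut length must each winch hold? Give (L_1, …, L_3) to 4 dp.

(4.6098, 4.6098, 3.0414)

L_1: Δ = A_1−P = (3.5000, -3.0000) → ‖Δ‖ = √21.2500 = 4.6098
L_2: Δ = A_2−P = (3.5000, 3.0000) → ‖Δ‖ = √21.2500 = 4.6098
L_3: Δ = A_3−P = (0.5000, 3.0000) → ‖Δ‖ = √9.2500 = 3.0414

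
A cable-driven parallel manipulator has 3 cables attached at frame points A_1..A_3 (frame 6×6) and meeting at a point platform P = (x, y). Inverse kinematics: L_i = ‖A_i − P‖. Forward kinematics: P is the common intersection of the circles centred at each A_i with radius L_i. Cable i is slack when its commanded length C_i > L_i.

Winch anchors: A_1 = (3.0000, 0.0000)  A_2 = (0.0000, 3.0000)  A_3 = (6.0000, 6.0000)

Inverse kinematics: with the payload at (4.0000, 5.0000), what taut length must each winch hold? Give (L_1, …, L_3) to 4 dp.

(5.0990, 4.4721, 2.2361)

L_1 = √((3.0000−4.0000)² + (0.0000−5.0000)²) = 5.0990
L_2 = √((0.0000−4.0000)² + (3.0000−5.0000)²) = 4.4721
L_3 = √((6.0000−4.0000)² + (6.0000−5.0000)²) = 2.2361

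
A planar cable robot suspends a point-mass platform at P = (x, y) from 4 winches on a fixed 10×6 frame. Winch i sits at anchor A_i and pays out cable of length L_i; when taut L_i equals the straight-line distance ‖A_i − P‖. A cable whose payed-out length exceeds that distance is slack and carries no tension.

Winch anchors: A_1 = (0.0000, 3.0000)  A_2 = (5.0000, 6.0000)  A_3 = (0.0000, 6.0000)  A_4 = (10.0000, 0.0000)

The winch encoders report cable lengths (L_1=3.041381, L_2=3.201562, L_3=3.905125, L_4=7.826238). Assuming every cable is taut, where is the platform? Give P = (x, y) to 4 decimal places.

(3.0000, 3.5000)

each cable: (A_i−P)·(A_i−P) = L_i²; let c_i = ‖A_i‖²−L_i²
c_1 = 0.0000+9.0000−9.2500 = -0.2500
row 1: -10.0000x − 6.0000y = -51.0000  (c_2=50.7500)
row 2: 0.0000x − 6.0000y = -21.0000  (c_3=20.7500)
row 3: -20.0000x + 6.0000y = -39.0000  (c_4=38.7500)
Cramer on rows 1–2 → x = 3.0000, y = 3.5000
check cable 4: ‖A_4−P‖² = 61.2500 ≈ L_4² = 61.2500 ✓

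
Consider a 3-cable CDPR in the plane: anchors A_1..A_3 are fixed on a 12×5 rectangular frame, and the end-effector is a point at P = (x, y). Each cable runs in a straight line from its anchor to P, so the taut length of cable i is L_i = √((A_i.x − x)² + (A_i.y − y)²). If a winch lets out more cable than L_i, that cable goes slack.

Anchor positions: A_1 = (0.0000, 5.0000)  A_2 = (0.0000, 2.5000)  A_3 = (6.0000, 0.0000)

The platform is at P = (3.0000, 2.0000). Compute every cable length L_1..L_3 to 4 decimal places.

(4.2426, 3.0414, 3.6056)

L_1 = √((0.0000−3.0000)² + (5.0000−2.0000)²) = 4.2426
L_2 = √((0.0000−3.0000)² + (2.5000−2.0000)²) = 3.0414
L_3 = √((6.0000−3.0000)² + (0.0000−2.0000)²) = 3.6056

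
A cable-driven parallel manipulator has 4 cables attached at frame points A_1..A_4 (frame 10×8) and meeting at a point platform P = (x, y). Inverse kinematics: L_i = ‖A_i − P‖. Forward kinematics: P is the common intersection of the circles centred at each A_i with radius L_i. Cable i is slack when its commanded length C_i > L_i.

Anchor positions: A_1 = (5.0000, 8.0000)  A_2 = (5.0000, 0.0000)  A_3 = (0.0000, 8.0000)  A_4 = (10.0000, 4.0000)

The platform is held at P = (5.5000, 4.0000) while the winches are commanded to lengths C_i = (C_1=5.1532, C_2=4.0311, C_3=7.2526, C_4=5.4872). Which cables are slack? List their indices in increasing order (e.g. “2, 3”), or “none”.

cable 1: √((-0.5000)²+(4.0000)²)=4.0311, C_1=5.1532: slack
cable 2: √((-0.5000)²+(-4.0000)²)=4.0311, C_2=4.0311: taut
cable 3: √((-5.5000)²+(4.0000)²)=6.8007, C_3=7.2526: slack
cable 4: √((4.5000)²+(0.0000)²)=4.5000, C_4=5.4872: slack

1, 3, 4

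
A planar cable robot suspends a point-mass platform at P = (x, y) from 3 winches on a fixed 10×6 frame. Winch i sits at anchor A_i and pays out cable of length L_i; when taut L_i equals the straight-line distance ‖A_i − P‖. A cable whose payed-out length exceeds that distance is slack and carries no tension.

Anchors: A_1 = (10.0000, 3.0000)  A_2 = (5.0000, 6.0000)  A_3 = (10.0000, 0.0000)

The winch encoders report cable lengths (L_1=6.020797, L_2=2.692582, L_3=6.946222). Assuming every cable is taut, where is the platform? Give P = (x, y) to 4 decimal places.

(4.0000, 3.5000)

each cable: (A_i−P)·(A_i−P) = L_i²; let c_i = ‖A_i‖²−L_i²
c_1 = 100.0000+9.0000−36.2500 = 72.7500
row 1: 10.0000x − 6.0000y = 19.0000  (c_2=53.7500)
row 2: 0.0000x + 6.0000y = 21.0000  (c_3=51.7500)
Cramer on rows 1–2 → x = 4.0000, y = 3.5000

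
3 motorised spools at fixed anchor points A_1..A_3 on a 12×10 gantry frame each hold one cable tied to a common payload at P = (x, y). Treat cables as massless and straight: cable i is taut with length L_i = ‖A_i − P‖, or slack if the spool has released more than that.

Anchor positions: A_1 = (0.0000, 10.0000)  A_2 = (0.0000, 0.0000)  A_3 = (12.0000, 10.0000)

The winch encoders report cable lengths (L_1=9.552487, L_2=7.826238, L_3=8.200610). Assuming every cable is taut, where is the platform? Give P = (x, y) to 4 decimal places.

expand ‖A_i−P‖²=L_i² and subtract eq 1 (q_i ≔ ‖A_i‖²−L_i²)
q_1 = 0.0000+100.0000−91.2500 = 8.7500
eq1−eq2 → [0.0000  20.0000]·P = 70.0000
eq1−eq3 → [-24.0000  0.0000]·P = -168.0000
2×2 solve → P = (7.0000, 3.5000)

(7.0000, 3.5000)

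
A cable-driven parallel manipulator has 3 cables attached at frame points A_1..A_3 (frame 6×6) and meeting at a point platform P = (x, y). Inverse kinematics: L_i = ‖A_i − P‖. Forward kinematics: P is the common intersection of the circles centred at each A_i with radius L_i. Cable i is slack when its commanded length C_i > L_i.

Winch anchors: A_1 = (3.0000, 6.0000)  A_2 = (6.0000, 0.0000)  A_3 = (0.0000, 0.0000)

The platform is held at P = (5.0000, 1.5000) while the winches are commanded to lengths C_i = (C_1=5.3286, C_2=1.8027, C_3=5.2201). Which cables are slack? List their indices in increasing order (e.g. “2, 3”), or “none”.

1

cable 1: √((-2.0000)²+(4.5000)²)=4.9244, C_1=5.3286: slack
cable 2: √((1.0000)²+(-1.5000)²)=1.8028, C_2=1.8027: taut
cable 3: √((-5.0000)²+(-1.5000)²)=5.2202, C_3=5.2201: taut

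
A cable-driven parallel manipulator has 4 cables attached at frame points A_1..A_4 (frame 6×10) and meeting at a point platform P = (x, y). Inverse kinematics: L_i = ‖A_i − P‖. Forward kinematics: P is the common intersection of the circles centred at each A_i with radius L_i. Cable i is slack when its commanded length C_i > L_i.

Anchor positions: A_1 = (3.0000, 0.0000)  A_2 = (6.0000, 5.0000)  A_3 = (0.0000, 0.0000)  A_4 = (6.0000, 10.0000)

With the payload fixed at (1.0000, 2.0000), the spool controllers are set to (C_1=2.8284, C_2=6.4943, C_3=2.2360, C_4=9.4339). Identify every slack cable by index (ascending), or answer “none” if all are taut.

2

cable 1: √((2.0000)²+(-2.0000)²)=2.8284, C_1=2.8284: taut
cable 2: √((5.0000)²+(3.0000)²)=5.8310, C_2=6.4943: slack
cable 3: √((-1.0000)²+(-2.0000)²)=2.2361, C_3=2.2360: taut
cable 4: √((5.0000)²+(8.0000)²)=9.4340, C_4=9.4339: taut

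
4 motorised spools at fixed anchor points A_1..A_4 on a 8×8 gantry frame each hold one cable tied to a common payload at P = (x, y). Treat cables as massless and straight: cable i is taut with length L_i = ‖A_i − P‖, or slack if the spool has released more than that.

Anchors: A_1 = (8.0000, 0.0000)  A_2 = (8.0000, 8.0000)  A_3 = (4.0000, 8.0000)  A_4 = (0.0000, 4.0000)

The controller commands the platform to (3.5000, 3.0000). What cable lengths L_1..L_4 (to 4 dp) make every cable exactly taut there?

L_1: Δ = A_1−P = (4.5000, -3.0000) → ‖Δ‖ = √29.2500 = 5.4083
L_2: Δ = A_2−P = (4.5000, 5.0000) → ‖Δ‖ = √45.2500 = 6.7268
L_3: Δ = A_3−P = (0.5000, 5.0000) → ‖Δ‖ = √25.2500 = 5.0249
L_4: Δ = A_4−P = (-3.5000, 1.0000) → ‖Δ‖ = √13.2500 = 3.6401

(5.4083, 6.7268, 5.0249, 3.6401)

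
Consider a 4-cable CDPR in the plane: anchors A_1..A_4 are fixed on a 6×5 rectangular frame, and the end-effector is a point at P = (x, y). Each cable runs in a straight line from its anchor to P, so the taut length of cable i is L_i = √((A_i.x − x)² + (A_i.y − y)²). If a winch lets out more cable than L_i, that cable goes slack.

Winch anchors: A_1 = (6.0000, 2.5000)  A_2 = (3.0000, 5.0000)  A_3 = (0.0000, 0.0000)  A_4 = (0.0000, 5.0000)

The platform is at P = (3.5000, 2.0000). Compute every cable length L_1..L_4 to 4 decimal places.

L_1 = √((6.0000−3.5000)² + (2.5000−2.0000)²) = 2.5495
L_2 = √((3.0000−3.5000)² + (5.0000−2.0000)²) = 3.0414
L_3 = √((0.0000−3.5000)² + (0.0000−2.0000)²) = 4.0311
L_4 = √((0.0000−3.5000)² + (5.0000−2.0000)²) = 4.6098

(2.5495, 3.0414, 4.0311, 4.6098)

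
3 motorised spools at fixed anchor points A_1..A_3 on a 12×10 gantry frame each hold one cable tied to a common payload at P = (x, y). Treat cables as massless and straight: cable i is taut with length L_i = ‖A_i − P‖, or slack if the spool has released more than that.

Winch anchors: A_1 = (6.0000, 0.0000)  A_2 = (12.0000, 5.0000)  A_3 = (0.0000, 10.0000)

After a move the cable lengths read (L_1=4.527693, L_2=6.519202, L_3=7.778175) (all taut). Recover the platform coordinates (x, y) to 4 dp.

(5.5000, 4.5000)

expand ‖A_i−P‖²=L_i² and subtract eq 1 (q_i ≔ ‖A_i‖²−L_i²)
q_1 = 36.0000+0.0000−20.5000 = 15.5000
eq1−eq2 → [-12.0000  -10.0000]·P = -111.0000
eq1−eq3 → [12.0000  -20.0000]·P = -24.0000
2×2 solve → P = (5.5000, 4.5000)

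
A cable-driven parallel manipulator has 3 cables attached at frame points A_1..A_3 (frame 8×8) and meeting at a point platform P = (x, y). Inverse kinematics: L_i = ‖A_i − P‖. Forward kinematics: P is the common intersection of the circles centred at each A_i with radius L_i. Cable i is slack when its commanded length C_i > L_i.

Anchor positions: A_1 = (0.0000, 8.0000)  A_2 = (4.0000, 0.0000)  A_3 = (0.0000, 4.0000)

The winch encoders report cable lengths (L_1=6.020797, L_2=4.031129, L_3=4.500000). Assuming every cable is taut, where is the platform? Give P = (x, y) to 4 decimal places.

(4.5000, 4.0000)

expand ‖A_i−P‖²=L_i² and subtract eq 1 (q_i ≔ ‖A_i‖²−L_i²)
q_1 = 0.0000+64.0000−36.2500 = 27.7500
eq1−eq2 → [-8.0000  16.0000]·P = 28.0000
eq1−eq3 → [0.0000  8.0000]·P = 32.0000
2×2 solve → P = (4.5000, 4.0000)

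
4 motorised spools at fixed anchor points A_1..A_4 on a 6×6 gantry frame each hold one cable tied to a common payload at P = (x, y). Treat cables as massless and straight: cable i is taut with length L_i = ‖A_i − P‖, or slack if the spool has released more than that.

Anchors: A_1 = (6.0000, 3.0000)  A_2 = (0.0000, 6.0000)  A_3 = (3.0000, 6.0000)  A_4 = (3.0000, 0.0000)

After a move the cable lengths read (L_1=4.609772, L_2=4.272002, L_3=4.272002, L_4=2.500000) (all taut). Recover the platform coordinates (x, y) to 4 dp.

(1.5000, 2.0000)

circle eqns → linear via eq_j − eq_1; set k_j = A_j·A_j − L_j²
k_1 = 36.0000+9.0000−21.2500 = 23.7500
12.0000·x − 6.0000·y = k_1−k_2 = 6.0000
6.0000·x − 6.0000·y = k_1−k_3 = -3.0000
6.0000·x + 6.0000·y = k_1−k_4 = 21.0000
solve first two rows → x=1.5000, y=2.0000
check cable 4: ‖A_4−P‖² = 6.2500 ≈ L_4² = 6.2500 ✓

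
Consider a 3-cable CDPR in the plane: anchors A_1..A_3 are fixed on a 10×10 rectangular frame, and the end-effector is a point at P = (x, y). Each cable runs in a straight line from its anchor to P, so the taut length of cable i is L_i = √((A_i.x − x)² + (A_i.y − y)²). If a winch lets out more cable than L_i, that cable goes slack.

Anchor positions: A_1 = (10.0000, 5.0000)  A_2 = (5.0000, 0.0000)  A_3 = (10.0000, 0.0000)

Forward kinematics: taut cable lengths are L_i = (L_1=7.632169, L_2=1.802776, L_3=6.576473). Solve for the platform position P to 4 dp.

(3.5000, 1.0000)

circle eqns → linear via eq_j − eq_1; set q_j = A_j·A_j − L_j²
q_1 = 100.0000+25.0000−58.2500 = 66.7500
10.0000·x + 10.0000·y = q_1−q_2 = 45.0000
0.0000·x + 10.0000·y = q_1−q_3 = 10.0000
solve first two rows → x=3.5000, y=1.0000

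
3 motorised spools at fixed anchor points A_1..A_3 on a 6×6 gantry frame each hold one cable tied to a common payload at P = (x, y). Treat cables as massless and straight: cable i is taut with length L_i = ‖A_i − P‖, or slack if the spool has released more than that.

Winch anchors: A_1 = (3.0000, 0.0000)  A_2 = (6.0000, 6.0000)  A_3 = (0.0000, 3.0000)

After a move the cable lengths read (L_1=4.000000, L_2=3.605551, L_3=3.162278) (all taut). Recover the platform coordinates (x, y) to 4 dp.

(3.0000, 4.0000)

expand ‖A_i−P‖²=L_i² and subtract eq 1 (q_i ≔ ‖A_i‖²−L_i²)
q_1 = 9.0000+0.0000−16.0000 = -7.0000
eq1−eq2 → [-6.0000  -12.0000]·P = -66.0000
eq1−eq3 → [6.0000  -6.0000]·P = -6.0000
2×2 solve → P = (3.0000, 4.0000)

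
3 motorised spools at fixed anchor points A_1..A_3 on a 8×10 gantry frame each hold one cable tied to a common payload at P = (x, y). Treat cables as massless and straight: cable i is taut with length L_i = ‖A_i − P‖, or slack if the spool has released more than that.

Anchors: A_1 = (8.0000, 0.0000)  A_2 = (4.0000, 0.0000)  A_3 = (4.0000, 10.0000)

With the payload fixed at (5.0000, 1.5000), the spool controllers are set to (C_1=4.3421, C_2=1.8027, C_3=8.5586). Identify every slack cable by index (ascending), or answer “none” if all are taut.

1

cable 1: √((3.0000)²+(-1.5000)²)=3.3541, C_1=4.3421: slack
cable 2: √((-1.0000)²+(-1.5000)²)=1.8028, C_2=1.8027: taut
cable 3: √((-1.0000)²+(8.5000)²)=8.5586, C_3=8.5586: taut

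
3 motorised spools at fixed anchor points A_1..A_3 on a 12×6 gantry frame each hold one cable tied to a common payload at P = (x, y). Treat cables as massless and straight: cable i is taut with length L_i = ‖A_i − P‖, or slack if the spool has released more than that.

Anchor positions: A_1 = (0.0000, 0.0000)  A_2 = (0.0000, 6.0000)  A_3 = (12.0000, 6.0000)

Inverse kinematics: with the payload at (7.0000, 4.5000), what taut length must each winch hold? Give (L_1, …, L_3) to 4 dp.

cable 1: Δx=-7.0000, Δy=-4.5000; L_1 = √(Δx²+Δy²) = 8.3217
cable 2: Δx=-7.0000, Δy=1.5000; L_2 = √(Δx²+Δy²) = 7.1589
cable 3: Δx=5.0000, Δy=1.5000; L_3 = √(Δx²+Δy²) = 5.2202

(8.3217, 7.1589, 5.2202)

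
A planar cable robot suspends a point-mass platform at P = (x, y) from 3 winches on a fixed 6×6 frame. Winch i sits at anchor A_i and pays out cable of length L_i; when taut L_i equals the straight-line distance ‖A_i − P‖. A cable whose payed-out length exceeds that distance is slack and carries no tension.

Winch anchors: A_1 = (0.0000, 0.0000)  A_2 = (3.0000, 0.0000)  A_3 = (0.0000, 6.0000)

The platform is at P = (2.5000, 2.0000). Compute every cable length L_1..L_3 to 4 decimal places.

L_1 = √((0.0000−2.5000)² + (0.0000−2.0000)²) = 3.2016
L_2 = √((3.0000−2.5000)² + (0.0000−2.0000)²) = 2.0616
L_3 = √((0.0000−2.5000)² + (6.0000−2.0000)²) = 4.7170

(3.2016, 2.0616, 4.7170)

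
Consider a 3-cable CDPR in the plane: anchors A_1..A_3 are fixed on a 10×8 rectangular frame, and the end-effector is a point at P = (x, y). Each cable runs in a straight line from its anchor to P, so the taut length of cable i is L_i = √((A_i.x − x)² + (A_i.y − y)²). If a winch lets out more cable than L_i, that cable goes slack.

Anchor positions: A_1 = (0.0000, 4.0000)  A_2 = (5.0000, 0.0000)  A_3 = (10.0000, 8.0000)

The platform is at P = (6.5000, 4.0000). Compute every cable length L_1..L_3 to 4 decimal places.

(6.5000, 4.2720, 5.3151)

L_1: Δ = A_1−P = (-6.5000, 0.0000) → ‖Δ‖ = √42.2500 = 6.5000
L_2: Δ = A_2−P = (-1.5000, -4.0000) → ‖Δ‖ = √18.2500 = 4.2720
L_3: Δ = A_3−P = (3.5000, 4.0000) → ‖Δ‖ = √28.2500 = 5.3151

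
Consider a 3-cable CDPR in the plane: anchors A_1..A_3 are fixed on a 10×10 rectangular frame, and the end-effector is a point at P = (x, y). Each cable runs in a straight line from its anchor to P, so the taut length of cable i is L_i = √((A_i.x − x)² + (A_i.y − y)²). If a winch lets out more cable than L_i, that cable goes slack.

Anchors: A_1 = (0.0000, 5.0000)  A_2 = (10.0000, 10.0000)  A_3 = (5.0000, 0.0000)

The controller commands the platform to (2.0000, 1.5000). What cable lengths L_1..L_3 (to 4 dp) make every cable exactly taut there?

(4.0311, 11.6726, 3.3541)

L_1 = √((0.0000−2.0000)² + (5.0000−1.5000)²) = 4.0311
L_2 = √((10.0000−2.0000)² + (10.0000−1.5000)²) = 11.6726
L_3 = √((5.0000−2.0000)² + (0.0000−1.5000)²) = 3.3541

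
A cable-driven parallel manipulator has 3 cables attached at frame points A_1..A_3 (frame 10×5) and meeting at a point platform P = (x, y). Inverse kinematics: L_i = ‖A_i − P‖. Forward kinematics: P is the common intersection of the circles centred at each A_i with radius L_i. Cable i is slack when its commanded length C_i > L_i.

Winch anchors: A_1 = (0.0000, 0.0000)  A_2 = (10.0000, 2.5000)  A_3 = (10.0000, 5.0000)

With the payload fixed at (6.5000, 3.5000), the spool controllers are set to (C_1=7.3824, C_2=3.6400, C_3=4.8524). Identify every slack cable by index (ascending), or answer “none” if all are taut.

3

cable 1: L_1 = ‖A_1−P‖ = 7.3824;  C_1 = 7.3824 → taut
cable 2: L_2 = ‖A_2−P‖ = 3.6401;  C_2 = 3.6400 → taut
cable 3: L_3 = ‖A_3−P‖ = 3.8079;  C_3 = 4.8524 → slack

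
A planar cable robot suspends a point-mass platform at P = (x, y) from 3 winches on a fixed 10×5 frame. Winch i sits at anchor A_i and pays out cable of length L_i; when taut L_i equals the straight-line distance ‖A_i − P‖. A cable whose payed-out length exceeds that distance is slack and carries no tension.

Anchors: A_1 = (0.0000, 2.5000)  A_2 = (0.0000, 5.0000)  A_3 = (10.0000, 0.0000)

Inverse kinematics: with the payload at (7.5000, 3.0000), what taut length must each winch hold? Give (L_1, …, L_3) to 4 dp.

(7.5166, 7.7621, 3.9051)

L_1 = √((0.0000−7.5000)² + (2.5000−3.0000)²) = 7.5166
L_2 = √((0.0000−7.5000)² + (5.0000−3.0000)²) = 7.7621
L_3 = √((10.0000−7.5000)² + (0.0000−3.0000)²) = 3.9051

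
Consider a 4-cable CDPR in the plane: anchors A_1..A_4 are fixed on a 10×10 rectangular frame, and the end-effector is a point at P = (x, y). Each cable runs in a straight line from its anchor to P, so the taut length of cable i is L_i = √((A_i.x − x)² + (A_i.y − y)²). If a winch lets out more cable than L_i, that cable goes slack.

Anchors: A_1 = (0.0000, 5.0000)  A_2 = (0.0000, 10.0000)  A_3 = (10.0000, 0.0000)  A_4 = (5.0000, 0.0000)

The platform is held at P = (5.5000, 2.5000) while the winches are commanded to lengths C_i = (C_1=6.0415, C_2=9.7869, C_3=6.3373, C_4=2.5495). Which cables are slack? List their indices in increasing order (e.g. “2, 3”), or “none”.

cable 1: L_1 = ‖A_1−P‖ = 6.0415;  C_1 = 6.0415 → taut
cable 2: L_2 = ‖A_2−P‖ = 9.3005;  C_2 = 9.7869 → slack
cable 3: L_3 = ‖A_3−P‖ = 5.1478;  C_3 = 6.3373 → slack
cable 4: L_4 = ‖A_4−P‖ = 2.5495;  C_4 = 2.5495 → taut

2, 3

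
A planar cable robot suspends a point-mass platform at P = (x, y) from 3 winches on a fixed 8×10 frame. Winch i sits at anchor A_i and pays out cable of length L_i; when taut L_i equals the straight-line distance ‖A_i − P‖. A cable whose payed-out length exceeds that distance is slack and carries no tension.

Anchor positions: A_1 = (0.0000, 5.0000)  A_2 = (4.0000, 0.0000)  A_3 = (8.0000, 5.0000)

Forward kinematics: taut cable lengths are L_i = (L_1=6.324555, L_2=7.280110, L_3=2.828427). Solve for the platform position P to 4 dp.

circle eqns → linear via eq_j − eq_1; set k_j = A_j·A_j − L_j²
k_1 = 0.0000+25.0000−40.0000 = -15.0000
-8.0000·x + 10.0000·y = k_1−k_2 = 22.0000
-16.0000·x + 0.0000·y = k_1−k_3 = -96.0000
solve first two rows → x=6.0000, y=7.0000

(6.0000, 7.0000)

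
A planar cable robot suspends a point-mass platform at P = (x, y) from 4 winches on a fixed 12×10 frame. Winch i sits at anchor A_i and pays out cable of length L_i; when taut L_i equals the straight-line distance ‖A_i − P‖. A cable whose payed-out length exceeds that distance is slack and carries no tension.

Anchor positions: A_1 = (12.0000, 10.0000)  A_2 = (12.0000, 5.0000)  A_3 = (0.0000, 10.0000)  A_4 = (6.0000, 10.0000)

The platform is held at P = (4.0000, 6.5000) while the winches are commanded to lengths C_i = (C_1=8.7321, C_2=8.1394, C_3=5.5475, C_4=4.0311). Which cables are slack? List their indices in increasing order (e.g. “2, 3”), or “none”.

3

i=1: geometric 8.7321 vs commanded 8.7321 ⇒ taut
i=2: geometric 8.1394 vs commanded 8.1394 ⇒ taut
i=3: geometric 5.3151 vs commanded 5.5475 ⇒ slack
i=4: geometric 4.0311 vs commanded 4.0311 ⇒ taut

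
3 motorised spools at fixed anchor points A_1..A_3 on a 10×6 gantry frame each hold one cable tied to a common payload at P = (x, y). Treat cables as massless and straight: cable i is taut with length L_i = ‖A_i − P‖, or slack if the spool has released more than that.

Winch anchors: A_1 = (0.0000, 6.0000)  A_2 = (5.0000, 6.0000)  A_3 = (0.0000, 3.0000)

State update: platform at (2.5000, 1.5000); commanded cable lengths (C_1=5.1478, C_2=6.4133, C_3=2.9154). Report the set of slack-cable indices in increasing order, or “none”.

2

cable 1: L_1 = ‖A_1−P‖ = 5.1478;  C_1 = 5.1478 → taut
cable 2: L_2 = ‖A_2−P‖ = 5.1478;  C_2 = 6.4133 → slack
cable 3: L_3 = ‖A_3−P‖ = 2.9155;  C_3 = 2.9154 → taut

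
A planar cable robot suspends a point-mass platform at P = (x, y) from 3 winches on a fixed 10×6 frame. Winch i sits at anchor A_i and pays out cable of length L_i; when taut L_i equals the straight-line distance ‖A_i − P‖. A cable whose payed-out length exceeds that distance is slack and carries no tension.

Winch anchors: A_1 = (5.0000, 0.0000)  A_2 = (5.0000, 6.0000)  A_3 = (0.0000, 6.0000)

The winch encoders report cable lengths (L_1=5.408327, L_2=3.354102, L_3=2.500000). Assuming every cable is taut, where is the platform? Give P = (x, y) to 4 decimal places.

(2.0000, 4.5000)

expand ‖A_i−P‖²=L_i² and subtract eq 1 (q_i ≔ ‖A_i‖²−L_i²)
q_1 = 25.0000+0.0000−29.2500 = -4.2500
eq1−eq2 → [0.0000  -12.0000]·P = -54.0000
eq1−eq3 → [10.0000  -12.0000]·P = -34.0000
2×2 solve → P = (2.0000, 4.5000)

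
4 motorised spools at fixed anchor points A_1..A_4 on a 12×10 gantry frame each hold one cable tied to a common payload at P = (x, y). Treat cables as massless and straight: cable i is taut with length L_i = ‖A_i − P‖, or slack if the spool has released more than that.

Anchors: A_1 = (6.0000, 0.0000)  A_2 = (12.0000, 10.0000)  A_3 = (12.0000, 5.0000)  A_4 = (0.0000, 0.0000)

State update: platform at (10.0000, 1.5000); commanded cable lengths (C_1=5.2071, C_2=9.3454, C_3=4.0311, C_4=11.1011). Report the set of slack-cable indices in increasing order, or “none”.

i=1: geometric 4.2720 vs commanded 5.2071 ⇒ slack
i=2: geometric 8.7321 vs commanded 9.3454 ⇒ slack
i=3: geometric 4.0311 vs commanded 4.0311 ⇒ taut
i=4: geometric 10.1119 vs commanded 11.1011 ⇒ slack

1, 2, 4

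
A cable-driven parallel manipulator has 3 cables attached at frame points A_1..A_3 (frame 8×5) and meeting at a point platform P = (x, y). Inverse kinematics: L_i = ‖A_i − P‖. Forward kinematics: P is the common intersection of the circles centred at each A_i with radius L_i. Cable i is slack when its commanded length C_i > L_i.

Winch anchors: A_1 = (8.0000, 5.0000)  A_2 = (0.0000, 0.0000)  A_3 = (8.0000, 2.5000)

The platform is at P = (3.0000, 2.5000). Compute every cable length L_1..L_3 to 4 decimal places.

(5.5902, 3.9051, 5.0000)

L_1: Δ = A_1−P = (5.0000, 2.5000) → ‖Δ‖ = √31.2500 = 5.5902
L_2: Δ = A_2−P = (-3.0000, -2.5000) → ‖Δ‖ = √15.2500 = 3.9051
L_3: Δ = A_3−P = (5.0000, 0.0000) → ‖Δ‖ = √25.0000 = 5.0000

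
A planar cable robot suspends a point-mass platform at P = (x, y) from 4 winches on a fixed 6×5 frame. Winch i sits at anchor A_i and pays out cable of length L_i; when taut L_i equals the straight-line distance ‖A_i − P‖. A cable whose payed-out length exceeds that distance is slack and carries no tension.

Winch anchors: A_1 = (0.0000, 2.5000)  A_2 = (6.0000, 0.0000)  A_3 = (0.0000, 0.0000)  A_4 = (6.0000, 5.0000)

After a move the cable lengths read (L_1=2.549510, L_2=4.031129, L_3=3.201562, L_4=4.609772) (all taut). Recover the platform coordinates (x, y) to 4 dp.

each cable: (A_i−P)·(A_i−P) = L_i²; let q_i = ‖A_i‖²−L_i²
q_1 = 0.0000+6.2500−6.5000 = -0.2500
row 1: -12.0000x + 5.0000y = -20.0000  (q_2=19.7500)
row 2: 0.0000x + 5.0000y = 10.0000  (q_3=-10.2500)
row 3: -12.0000x − 5.0000y = -40.0000  (q_4=39.7500)
Cramer on rows 1–2 → x = 2.5000, y = 2.0000
check cable 4: ‖A_4−P‖² = 21.2500 ≈ L_4² = 21.2500 ✓

(2.5000, 2.0000)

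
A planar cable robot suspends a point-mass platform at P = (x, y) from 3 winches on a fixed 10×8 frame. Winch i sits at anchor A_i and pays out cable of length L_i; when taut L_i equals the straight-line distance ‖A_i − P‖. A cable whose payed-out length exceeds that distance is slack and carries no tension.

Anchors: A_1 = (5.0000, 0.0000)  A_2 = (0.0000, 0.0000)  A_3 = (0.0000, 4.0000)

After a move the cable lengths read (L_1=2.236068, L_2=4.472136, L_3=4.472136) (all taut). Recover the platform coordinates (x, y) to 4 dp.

each cable: (A_i−P)·(A_i−P) = L_i²; let c_i = ‖A_i‖²−L_i²
c_1 = 25.0000+0.0000−5.0000 = 20.0000
row 1: 10.0000x + 0.0000y = 40.0000  (c_2=-20.0000)
row 2: 10.0000x − 8.0000y = 24.0000  (c_3=-4.0000)
Cramer on rows 1–2 → x = 4.0000, y = 2.0000

(4.0000, 2.0000)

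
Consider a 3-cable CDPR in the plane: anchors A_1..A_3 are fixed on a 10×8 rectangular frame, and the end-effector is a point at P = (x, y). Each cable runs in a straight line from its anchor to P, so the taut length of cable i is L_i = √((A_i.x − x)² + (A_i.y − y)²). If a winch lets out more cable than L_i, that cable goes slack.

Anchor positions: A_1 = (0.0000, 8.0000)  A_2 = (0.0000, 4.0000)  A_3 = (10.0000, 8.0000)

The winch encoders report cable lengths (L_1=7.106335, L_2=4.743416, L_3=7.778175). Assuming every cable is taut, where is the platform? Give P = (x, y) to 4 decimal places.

(4.5000, 2.5000)

each cable: (A_i−P)·(A_i−P) = L_i²; let k_i = ‖A_i‖²−L_i²
k_1 = 0.0000+64.0000−50.5000 = 13.5000
row 1: 0.0000x + 8.0000y = 20.0000  (k_2=-6.5000)
row 2: -20.0000x + 0.0000y = -90.0000  (k_3=103.5000)
Cramer on rows 1–2 → x = 4.5000, y = 2.5000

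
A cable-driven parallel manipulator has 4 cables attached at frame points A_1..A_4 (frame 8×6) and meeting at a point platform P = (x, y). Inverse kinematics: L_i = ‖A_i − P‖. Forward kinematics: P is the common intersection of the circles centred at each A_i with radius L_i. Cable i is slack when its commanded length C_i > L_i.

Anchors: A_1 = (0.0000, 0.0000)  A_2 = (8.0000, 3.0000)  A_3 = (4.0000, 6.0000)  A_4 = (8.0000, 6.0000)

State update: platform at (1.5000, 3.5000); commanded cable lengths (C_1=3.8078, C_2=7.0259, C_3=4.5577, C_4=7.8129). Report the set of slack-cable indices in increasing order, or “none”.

i=1: geometric 3.8079 vs commanded 3.8078 ⇒ taut
i=2: geometric 6.5192 vs commanded 7.0259 ⇒ slack
i=3: geometric 3.5355 vs commanded 4.5577 ⇒ slack
i=4: geometric 6.9642 vs commanded 7.8129 ⇒ slack

2, 3, 4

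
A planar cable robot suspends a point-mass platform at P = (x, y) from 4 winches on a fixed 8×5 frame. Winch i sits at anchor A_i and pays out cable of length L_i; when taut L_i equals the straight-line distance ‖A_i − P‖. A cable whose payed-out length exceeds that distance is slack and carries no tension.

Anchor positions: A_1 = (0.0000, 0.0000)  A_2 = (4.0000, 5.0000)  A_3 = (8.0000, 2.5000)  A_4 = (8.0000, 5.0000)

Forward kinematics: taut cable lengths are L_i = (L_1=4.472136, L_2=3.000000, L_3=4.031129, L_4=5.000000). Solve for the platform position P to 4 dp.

(4.0000, 2.0000)

each cable: (A_i−P)·(A_i−P) = L_i²; let q_i = ‖A_i‖²−L_i²
q_1 = 0.0000+0.0000−20.0000 = -20.0000
row 1: -8.0000x − 10.0000y = -52.0000  (q_2=32.0000)
row 2: -16.0000x − 5.0000y = -74.0000  (q_3=54.0000)
row 3: -16.0000x − 10.0000y = -84.0000  (q_4=64.0000)
Cramer on rows 1–2 → x = 4.0000, y = 2.0000
check cable 4: ‖A_4−P‖² = 25.0000 ≈ L_4² = 25.0000 ✓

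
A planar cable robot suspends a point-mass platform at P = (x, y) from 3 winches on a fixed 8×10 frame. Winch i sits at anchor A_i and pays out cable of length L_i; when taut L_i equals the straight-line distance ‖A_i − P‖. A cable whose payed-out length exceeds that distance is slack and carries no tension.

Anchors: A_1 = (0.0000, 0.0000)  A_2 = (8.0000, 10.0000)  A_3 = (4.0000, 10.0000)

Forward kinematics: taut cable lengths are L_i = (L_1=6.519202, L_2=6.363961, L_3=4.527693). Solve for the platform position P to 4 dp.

circle eqns → linear via eq_j − eq_1; set k_j = A_j·A_j − L_j²
k_1 = 0.0000+0.0000−42.5000 = -42.5000
-16.0000·x − 20.0000·y = k_1−k_2 = -166.0000
-8.0000·x − 20.0000·y = k_1−k_3 = -138.0000
solve first two rows → x=3.5000, y=5.5000

(3.5000, 5.5000)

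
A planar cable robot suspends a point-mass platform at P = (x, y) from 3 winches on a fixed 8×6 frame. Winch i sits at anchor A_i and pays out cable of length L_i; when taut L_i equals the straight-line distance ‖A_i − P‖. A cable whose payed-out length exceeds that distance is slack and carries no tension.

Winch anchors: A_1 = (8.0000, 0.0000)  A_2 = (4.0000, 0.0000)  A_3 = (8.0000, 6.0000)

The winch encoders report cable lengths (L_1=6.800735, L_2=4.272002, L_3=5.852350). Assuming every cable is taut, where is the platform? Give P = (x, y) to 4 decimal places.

(2.5000, 4.0000)

expand ‖A_i−P‖²=L_i² and subtract eq 1 (c_i ≔ ‖A_i‖²−L_i²)
c_1 = 64.0000+0.0000−46.2500 = 17.7500
eq1−eq2 → [8.0000  0.0000]·P = 20.0000
eq1−eq3 → [0.0000  -12.0000]·P = -48.0000
2×2 solve → P = (2.5000, 4.0000)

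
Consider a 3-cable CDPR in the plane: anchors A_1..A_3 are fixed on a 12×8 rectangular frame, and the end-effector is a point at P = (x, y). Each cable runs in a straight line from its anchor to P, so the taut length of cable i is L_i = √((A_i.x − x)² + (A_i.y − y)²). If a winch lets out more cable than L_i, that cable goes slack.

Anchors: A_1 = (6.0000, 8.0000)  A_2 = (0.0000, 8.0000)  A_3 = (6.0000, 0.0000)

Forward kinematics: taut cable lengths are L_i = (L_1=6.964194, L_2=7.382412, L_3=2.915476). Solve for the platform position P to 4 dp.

(3.5000, 1.5000)

circle eqns → linear via eq_j − eq_1; set k_j = A_j·A_j − L_j²
k_1 = 36.0000+64.0000−48.5000 = 51.5000
12.0000·x + 0.0000·y = k_1−k_2 = 42.0000
0.0000·x + 16.0000·y = k_1−k_3 = 24.0000
solve first two rows → x=3.5000, y=1.5000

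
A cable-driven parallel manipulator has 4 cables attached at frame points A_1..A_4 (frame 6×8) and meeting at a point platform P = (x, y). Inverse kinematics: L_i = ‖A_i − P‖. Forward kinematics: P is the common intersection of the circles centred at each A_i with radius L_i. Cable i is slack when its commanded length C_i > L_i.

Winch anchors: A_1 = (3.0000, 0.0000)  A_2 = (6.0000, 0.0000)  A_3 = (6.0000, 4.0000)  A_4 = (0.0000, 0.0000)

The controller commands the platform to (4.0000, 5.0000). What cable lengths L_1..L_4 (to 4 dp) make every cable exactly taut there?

L_1 = √((3.0000−4.0000)² + (0.0000−5.0000)²) = 5.0990
L_2 = √((6.0000−4.0000)² + (0.0000−5.0000)²) = 5.3852
L_3 = √((6.0000−4.0000)² + (4.0000−5.0000)²) = 2.2361
L_4 = √((0.0000−4.0000)² + (0.0000−5.0000)²) = 6.4031

(5.0990, 5.3852, 2.2361, 6.4031)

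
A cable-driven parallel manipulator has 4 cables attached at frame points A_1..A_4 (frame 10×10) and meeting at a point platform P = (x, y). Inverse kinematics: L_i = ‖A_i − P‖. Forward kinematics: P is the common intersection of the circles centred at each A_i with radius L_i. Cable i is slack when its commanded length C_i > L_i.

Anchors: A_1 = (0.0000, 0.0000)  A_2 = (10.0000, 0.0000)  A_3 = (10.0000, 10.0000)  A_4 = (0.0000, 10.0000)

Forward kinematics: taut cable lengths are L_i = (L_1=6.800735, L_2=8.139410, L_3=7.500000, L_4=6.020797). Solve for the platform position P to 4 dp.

circle eqns → linear via eq_j − eq_1; set q_j = A_j·A_j − L_j²
q_1 = 0.0000+0.0000−46.2500 = -46.2500
-20.0000·x + 0.0000·y = q_1−q_2 = -80.0000
-20.0000·x − 20.0000·y = q_1−q_3 = -190.0000
0.0000·x − 20.0000·y = q_1−q_4 = -110.0000
solve first two rows → x=4.0000, y=5.5000
check cable 4: ‖A_4−P‖² = 36.2500 ≈ L_4² = 36.2500 ✓

(4.0000, 5.5000)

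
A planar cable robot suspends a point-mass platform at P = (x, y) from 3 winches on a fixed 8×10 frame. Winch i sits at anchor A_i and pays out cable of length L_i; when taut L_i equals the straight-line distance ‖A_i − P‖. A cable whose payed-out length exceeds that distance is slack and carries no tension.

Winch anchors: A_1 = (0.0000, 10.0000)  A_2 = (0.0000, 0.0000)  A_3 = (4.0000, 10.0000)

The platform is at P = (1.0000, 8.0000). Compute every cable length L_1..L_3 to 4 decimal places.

(2.2361, 8.0623, 3.6056)

L_1: Δ = A_1−P = (-1.0000, 2.0000) → ‖Δ‖ = √5.0000 = 2.2361
L_2: Δ = A_2−P = (-1.0000, -8.0000) → ‖Δ‖ = √65.0000 = 8.0623
L_3: Δ = A_3−P = (3.0000, 2.0000) → ‖Δ‖ = √13.0000 = 3.6056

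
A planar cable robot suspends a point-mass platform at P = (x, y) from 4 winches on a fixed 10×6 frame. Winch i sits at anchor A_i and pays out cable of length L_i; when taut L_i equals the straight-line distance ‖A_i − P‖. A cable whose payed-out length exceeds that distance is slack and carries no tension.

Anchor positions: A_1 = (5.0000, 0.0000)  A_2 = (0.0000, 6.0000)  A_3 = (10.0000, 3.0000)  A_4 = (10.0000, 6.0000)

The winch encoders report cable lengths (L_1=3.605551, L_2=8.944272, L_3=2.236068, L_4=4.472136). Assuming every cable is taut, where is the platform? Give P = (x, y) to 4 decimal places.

(8.0000, 2.0000)

circle eqns → linear via eq_j − eq_1; set q_j = A_j·A_j − L_j²
q_1 = 25.0000+0.0000−13.0000 = 12.0000
10.0000·x − 12.0000·y = q_1−q_2 = 56.0000
-10.0000·x − 6.0000·y = q_1−q_3 = -92.0000
-10.0000·x − 12.0000·y = q_1−q_4 = -104.0000
solve first two rows → x=8.0000, y=2.0000
check cable 4: ‖A_4−P‖² = 20.0000 ≈ L_4² = 20.0000 ✓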